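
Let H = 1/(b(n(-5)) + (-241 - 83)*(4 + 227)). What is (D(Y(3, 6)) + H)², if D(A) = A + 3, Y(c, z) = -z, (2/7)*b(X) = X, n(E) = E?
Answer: 201754587241/22416976729 ≈ 9.0001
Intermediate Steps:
b(X) = 7*X/2
H = -2/149723 (H = 1/((7/2)*(-5) + (-241 - 83)*(4 + 227)) = 1/(-35/2 - 324*231) = 1/(-35/2 - 74844) = 1/(-149723/2) = -2/149723 ≈ -1.3358e-5)
D(A) = 3 + A
(D(Y(3, 6)) + H)² = ((3 - 1*6) - 2/149723)² = ((3 - 6) - 2/149723)² = (-3 - 2/149723)² = (-449171/149723)² = 201754587241/22416976729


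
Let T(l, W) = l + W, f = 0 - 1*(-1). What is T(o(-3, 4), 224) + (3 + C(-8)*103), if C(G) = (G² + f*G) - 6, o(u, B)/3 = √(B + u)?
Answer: 5380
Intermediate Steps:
f = 1 (f = 0 + 1 = 1)
o(u, B) = 3*√(B + u)
C(G) = -6 + G + G² (C(G) = (G² + 1*G) - 6 = (G² + G) - 6 = (G + G²) - 6 = -6 + G + G²)
T(l, W) = W + l
T(o(-3, 4), 224) + (3 + C(-8)*103) = (224 + 3*√(4 - 3)) + (3 + (-6 - 8 + (-8)²)*103) = (224 + 3*√1) + (3 + (-6 - 8 + 64)*103) = (224 + 3*1) + (3 + 50*103) = (224 + 3) + (3 + 5150) = 227 + 5153 = 5380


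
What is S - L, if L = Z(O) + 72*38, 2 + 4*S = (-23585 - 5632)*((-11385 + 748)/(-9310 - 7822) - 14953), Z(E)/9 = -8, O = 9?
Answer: 7484165640647/68528 ≈ 1.0921e+8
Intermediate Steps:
Z(E) = -72 (Z(E) = 9*(-8) = -72)
S = 7484348199239/68528 (S = -½ + ((-23585 - 5632)*((-11385 + 748)/(-9310 - 7822) - 14953))/4 = -½ + (-29217*(-10637/(-17132) - 14953))/4 = -½ + (-29217*(-10637*(-1/17132) - 14953))/4 = -½ + (-29217*(10637/17132 - 14953))/4 = -½ + (-29217*(-256164159/17132))/4 = -½ + (¼)*(7484348233503/17132) = -½ + 7484348233503/68528 = 7484348199239/68528 ≈ 1.0922e+8)
L = 2664 (L = -72 + 72*38 = -72 + 2736 = 2664)
S - L = 7484348199239/68528 - 1*2664 = 7484348199239/68528 - 2664 = 7484165640647/68528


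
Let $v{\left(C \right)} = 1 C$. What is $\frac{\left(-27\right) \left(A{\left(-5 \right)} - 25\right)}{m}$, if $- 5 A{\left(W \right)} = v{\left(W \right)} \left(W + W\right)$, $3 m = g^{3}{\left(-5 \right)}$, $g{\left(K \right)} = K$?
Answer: $- \frac{567}{25} \approx -22.68$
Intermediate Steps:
$v{\left(C \right)} = C$
$m = - \frac{125}{3}$ ($m = \frac{\left(-5\right)^{3}}{3} = \frac{1}{3} \left(-125\right) = - \frac{125}{3} \approx -41.667$)
$A{\left(W \right)} = - \frac{2 W^{2}}{5}$ ($A{\left(W \right)} = - \frac{W \left(W + W\right)}{5} = - \frac{W 2 W}{5} = - \frac{2 W^{2}}{5}$)
$\frac{\left(-27\right) \left(A{\left(-5 \right)} - 25\right)}{m} = \frac{\left(-27\right) \left(- \frac{2 \left(-5\right)^{2}}{5} - 25\right)}{- \frac{125}{3}} = - 27 \left(\left(- \frac{2}{5}\right) 25 - 25\right) \left(- \frac{3}{125}\right) = - 27 \left(-10 - 25\right) \left(- \frac{3}{125}\right) = \left(-27\right) \left(-35\right) \left(- \frac{3}{125}\right) = 945 \left(- \frac{3}{125}\right) = - \frac{567}{25}$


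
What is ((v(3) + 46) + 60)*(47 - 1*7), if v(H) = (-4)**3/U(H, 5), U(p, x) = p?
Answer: 10160/3 ≈ 3386.7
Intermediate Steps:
v(H) = -64/H (v(H) = (-4)**3/H = -64/H)
((v(3) + 46) + 60)*(47 - 1*7) = ((-64/3 + 46) + 60)*(47 - 1*7) = ((-64*1/3 + 46) + 60)*(47 - 7) = ((-64/3 + 46) + 60)*40 = (74/3 + 60)*40 = (254/3)*40 = 10160/3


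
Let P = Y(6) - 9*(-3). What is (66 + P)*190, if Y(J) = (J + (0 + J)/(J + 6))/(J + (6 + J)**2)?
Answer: 530347/30 ≈ 17678.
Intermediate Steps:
Y(J) = (J + J/(6 + J))/(J + (6 + J)**2)
P = 8113/300 (P = 6*(7 + 6)/(216 + 6**3 + 19*6**2 + 114*6) - 9*(-3) = 6*13/(216 + 216 + 19*36 + 684) + 27 = 6*13/(216 + 216 + 684 + 684) + 27 = 6*13/1800 + 27 = 6*(1/1800)*13 + 27 = 13/300 + 27 = 8113/300 ≈ 27.043)
(66 + P)*190 = (66 + 8113/300)*190 = (27913/300)*190 = 530347/30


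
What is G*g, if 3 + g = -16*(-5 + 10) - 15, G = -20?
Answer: 1960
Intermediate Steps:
g = -98 (g = -3 + (-16*(-5 + 10) - 15) = -3 + (-16*5 - 15) = -3 + (-80 - 15) = -3 - 95 = -98)
G*g = -20*(-98) = 1960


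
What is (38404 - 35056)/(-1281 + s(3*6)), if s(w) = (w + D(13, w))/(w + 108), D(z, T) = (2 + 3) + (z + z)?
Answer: -60264/23051 ≈ -2.6144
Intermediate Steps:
D(z, T) = 5 + 2*z
s(w) = (31 + w)/(108 + w) (s(w) = (w + (5 + 2*13))/(w + 108) = (w + (5 + 26))/(108 + w) = (w + 31)/(108 + w) = (31 + w)/(108 + w))
(38404 - 35056)/(-1281 + s(3*6)) = (38404 - 35056)/(-1281 + (31 + 3*6)/(108 + 3*6)) = 3348/(-1281 + (31 + 18)/(108 + 18)) = 3348/(-1281 + 49/126) = 3348/(-1281 + (1/126)*49) = 3348/(-1281 + 7/18) = 3348/(-23051/18) = 3348*(-18/23051) = -60264/23051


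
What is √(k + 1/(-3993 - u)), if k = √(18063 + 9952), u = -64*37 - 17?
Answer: √(-402 + 646416*√28015)/804 ≈ 12.937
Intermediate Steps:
u = -2385 (u = -2368 - 17 = -2385)
k = √28015 ≈ 167.38
√(k + 1/(-3993 - u)) = √(√28015 + 1/(-3993 - 1*(-2385))) = √(√28015 + 1/(-3993 + 2385)) = √(√28015 + 1/(-1608)) = √(√28015 - 1/1608) = √(-1/1608 + √28015)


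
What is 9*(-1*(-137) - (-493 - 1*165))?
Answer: 7155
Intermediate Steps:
9*(-1*(-137) - (-493 - 1*165)) = 9*(137 - (-493 - 165)) = 9*(137 - 1*(-658)) = 9*(137 + 658) = 9*795 = 7155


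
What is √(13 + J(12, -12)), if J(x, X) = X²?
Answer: √157 ≈ 12.530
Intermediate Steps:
√(13 + J(12, -12)) = √(13 + (-12)²) = √(13 + 144) = √157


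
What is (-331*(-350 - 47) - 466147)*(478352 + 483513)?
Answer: -321974690100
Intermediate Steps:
(-331*(-350 - 47) - 466147)*(478352 + 483513) = (-331*(-397) - 466147)*961865 = (131407 - 466147)*961865 = -334740*961865 = -321974690100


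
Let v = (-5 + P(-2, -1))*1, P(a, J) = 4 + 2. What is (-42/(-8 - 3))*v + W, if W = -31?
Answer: -299/11 ≈ -27.182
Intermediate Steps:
P(a, J) = 6
v = 1 (v = (-5 + 6)*1 = 1*1 = 1)
(-42/(-8 - 3))*v + W = -42/(-8 - 3)*1 - 31 = -42/(-11)*1 - 31 = -42*(-1/11)*1 - 31 = (42/11)*1 - 31 = 42/11 - 31 = -299/11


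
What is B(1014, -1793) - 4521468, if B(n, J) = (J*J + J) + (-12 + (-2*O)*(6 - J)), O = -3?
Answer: -1297630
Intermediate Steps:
B(n, J) = 24 + J² - 5*J (B(n, J) = (J*J + J) + (-12 + (-2*(-3))*(6 - J)) = (J² + J) + (-12 + 6*(6 - J)) = (J + J²) + (-12 + (36 - 6*J)) = (J + J²) + (24 - 6*J) = 24 + J² - 5*J)
B(1014, -1793) - 4521468 = (24 + (-1793)² - 5*(-1793)) - 4521468 = (24 + 3214849 + 8965) - 4521468 = 3223838 - 4521468 = -1297630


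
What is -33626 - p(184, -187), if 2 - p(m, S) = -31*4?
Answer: -33752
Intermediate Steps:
p(m, S) = 126 (p(m, S) = 2 - (-31)*4 = 2 - 1*(-124) = 2 + 124 = 126)
-33626 - p(184, -187) = -33626 - 1*126 = -33626 - 126 = -33752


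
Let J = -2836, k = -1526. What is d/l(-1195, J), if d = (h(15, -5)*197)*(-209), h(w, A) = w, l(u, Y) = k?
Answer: 617595/1526 ≈ 404.71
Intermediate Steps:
l(u, Y) = -1526
d = -617595 (d = (15*197)*(-209) = 2955*(-209) = -617595)
d/l(-1195, J) = -617595/(-1526) = -617595*(-1/1526) = 617595/1526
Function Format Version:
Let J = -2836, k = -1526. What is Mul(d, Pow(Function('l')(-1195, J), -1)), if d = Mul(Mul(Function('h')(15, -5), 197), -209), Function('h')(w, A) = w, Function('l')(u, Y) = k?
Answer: Rational(617595, 1526) ≈ 404.71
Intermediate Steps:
Function('l')(u, Y) = -1526
d = -617595 (d = Mul(Mul(15, 197), -209) = Mul(2955, -209) = -617595)
Mul(d, Pow(Function('l')(-1195, J), -1)) = Mul(-617595, Pow(-1526, -1)) = Mul(-617595, Rational(-1, 1526)) = Rational(617595, 1526)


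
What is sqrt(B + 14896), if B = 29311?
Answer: sqrt(44207) ≈ 210.25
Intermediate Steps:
sqrt(B + 14896) = sqrt(29311 + 14896) = sqrt(44207)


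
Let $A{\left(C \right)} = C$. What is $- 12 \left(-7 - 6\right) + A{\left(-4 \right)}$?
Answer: $152$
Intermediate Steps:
$- 12 \left(-7 - 6\right) + A{\left(-4 \right)} = - 12 \left(-7 - 6\right) - 4 = \left(-12\right) \left(-13\right) - 4 = 156 - 4 = 152$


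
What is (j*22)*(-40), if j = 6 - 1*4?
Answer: -1760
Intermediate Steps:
j = 2 (j = 6 - 4 = 2)
(j*22)*(-40) = (2*22)*(-40) = 44*(-40) = -1760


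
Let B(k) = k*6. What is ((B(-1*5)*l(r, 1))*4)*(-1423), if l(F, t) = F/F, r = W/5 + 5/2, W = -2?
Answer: 170760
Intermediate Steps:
r = 21/10 (r = -2/5 + 5/2 = 21/10 ≈ 2.1000)
B(k) = 6*k
l(F, t) = 1
((B(-1*5)*l(r, 1))*4)*(-1423) = (((6*(-1*5))*1)*4)*(-1423) = (((6*(-5))*1)*4)*(-1423) = (-30*1*4)*(-1423) = -30*4*(-1423) = -120*(-1423) = 170760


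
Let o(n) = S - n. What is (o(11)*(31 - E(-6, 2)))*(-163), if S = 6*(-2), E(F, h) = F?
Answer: 138713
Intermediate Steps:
S = -12
o(n) = -12 - n
(o(11)*(31 - E(-6, 2)))*(-163) = ((-12 - 1*11)*(31 - 1*(-6)))*(-163) = ((-12 - 11)*(31 + 6))*(-163) = -23*37*(-163) = -851*(-163) = 138713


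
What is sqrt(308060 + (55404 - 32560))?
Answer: 2*sqrt(82726) ≈ 575.24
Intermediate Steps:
sqrt(308060 + (55404 - 32560)) = sqrt(308060 + 22844) = sqrt(330904) = 2*sqrt(82726)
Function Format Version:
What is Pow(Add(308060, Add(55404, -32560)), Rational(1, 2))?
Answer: Mul(2, Pow(82726, Rational(1, 2))) ≈ 575.24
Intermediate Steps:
Pow(Add(308060, Add(55404, -32560)), Rational(1, 2)) = Pow(Add(308060, 22844), Rational(1, 2)) = Pow(330904, Rational(1, 2)) = Mul(2, Pow(82726, Rational(1, 2)))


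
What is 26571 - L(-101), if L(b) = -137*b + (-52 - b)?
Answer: 12685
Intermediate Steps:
L(b) = -52 - 138*b
26571 - L(-101) = 26571 - (-52 - 138*(-101)) = 26571 - (-52 + 13938) = 26571 - 1*13886 = 26571 - 13886 = 12685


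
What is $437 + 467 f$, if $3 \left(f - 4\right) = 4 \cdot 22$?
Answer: $\frac{48011}{3} \approx 16004.0$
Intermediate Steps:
$f = \frac{100}{3}$ ($f = 4 + \frac{4 \cdot 22}{3} = 4 + \frac{1}{3} \cdot 88 = 4 + \frac{88}{3} = \frac{100}{3} \approx 33.333$)
$437 + 467 f = 437 + 467 \cdot \frac{100}{3} = 437 + \frac{46700}{3} = \frac{48011}{3}$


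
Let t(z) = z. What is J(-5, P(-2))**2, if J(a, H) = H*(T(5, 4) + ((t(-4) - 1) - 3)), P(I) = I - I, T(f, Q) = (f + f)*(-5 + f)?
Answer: 0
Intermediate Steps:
T(f, Q) = 2*f*(-5 + f) (T(f, Q) = (2*f)*(-5 + f) = 2*f*(-5 + f))
P(I) = 0
J(a, H) = -8*H (J(a, H) = H*(2*5*(-5 + 5) + ((-4 - 1) - 3)) = H*(2*5*0 + (-5 - 3)) = H*(0 - 8) = H*(-8) = -8*H)
J(-5, P(-2))**2 = (-8*0)**2 = 0**2 = 0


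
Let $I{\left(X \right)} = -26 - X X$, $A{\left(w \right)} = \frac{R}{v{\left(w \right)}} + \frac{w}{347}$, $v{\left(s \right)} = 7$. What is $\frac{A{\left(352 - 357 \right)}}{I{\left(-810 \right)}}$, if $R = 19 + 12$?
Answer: $- \frac{5361}{796865027} \approx -6.7276 \cdot 10^{-6}$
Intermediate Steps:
$R = 31$
$A{\left(w \right)} = \frac{31}{7} + \frac{w}{347}$
$I{\left(X \right)} = -26 - X^{2}$
$\frac{A{\left(352 - 357 \right)}}{I{\left(-810 \right)}} = \frac{\frac{31}{7} + \frac{352 - 357}{347}}{-26 - \left(-810\right)^{2}} = \frac{\frac{31}{7} + \frac{352 - 357}{347}}{-26 - 656100} = \frac{\frac{31}{7} + \frac{1}{347} \left(-5\right)}{-26 - 656100} = \frac{\frac{31}{7} - \frac{5}{347}}{-656126} = \frac{10722}{2429} \left(- \frac{1}{656126}\right) = - \frac{5361}{796865027}$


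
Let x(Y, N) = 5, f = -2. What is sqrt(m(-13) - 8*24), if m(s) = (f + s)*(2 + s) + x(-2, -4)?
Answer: I*sqrt(22) ≈ 4.6904*I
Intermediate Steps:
m(s) = 5 + (-2 + s)*(2 + s) (m(s) = (-2 + s)*(2 + s) + 5 = 5 + (-2 + s)*(2 + s))
sqrt(m(-13) - 8*24) = sqrt((1 + (-13)**2) - 8*24) = sqrt((1 + 169) - 192) = sqrt(170 - 192) = sqrt(-22) = I*sqrt(22)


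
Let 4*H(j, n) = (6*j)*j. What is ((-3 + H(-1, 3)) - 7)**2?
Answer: 289/4 ≈ 72.250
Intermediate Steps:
H(j, n) = 3*j**2/2 (H(j, n) = ((6*j)*j)/4 = (6*j**2)/4 = 3*j**2/2)
((-3 + H(-1, 3)) - 7)**2 = ((-3 + (3/2)*(-1)**2) - 7)**2 = ((-3 + (3/2)*1) - 7)**2 = ((-3 + 3/2) - 7)**2 = (-3/2 - 7)**2 = (-17/2)**2 = 289/4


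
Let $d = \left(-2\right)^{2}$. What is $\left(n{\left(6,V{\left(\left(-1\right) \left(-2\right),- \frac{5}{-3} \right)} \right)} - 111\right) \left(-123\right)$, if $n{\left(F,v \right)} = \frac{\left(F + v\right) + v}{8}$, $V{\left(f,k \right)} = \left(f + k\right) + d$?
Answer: $13325$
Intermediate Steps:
$d = 4$
$V{\left(f,k \right)} = 4 + f + k$ ($V{\left(f,k \right)} = \left(f + k\right) + 4 = 4 + f + k$)
$n{\left(F,v \right)} = \frac{v}{4} + \frac{F}{8}$ ($n{\left(F,v \right)} = \left(F + 2 v\right) \frac{1}{8} = \frac{v}{4} + \frac{F}{8}$)
$\left(n{\left(6,V{\left(\left(-1\right) \left(-2\right),- \frac{5}{-3} \right)} \right)} - 111\right) \left(-123\right) = \left(\left(\frac{4 - -2 - \frac{5}{-3}}{4} + \frac{1}{8} \cdot 6\right) - 111\right) \left(-123\right) = \left(\left(\frac{4 + 2 - - \frac{5}{3}}{4} + \frac{3}{4}\right) - 111\right) \left(-123\right) = \left(\left(\frac{4 + 2 + \frac{5}{3}}{4} + \frac{3}{4}\right) - 111\right) \left(-123\right) = \left(\left(\frac{1}{4} \cdot \frac{23}{3} + \frac{3}{4}\right) - 111\right) \left(-123\right) = \left(\left(\frac{23}{12} + \frac{3}{4}\right) - 111\right) \left(-123\right) = \left(\frac{8}{3} - 111\right) \left(-123\right) = \left(- \frac{325}{3}\right) \left(-123\right) = 13325$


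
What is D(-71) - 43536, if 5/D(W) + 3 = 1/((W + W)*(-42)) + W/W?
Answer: -519283692/11927 ≈ -43539.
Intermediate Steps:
D(W) = 5/(-2 - 1/(84*W)) (D(W) = 5/(-3 + (1/((W + W)*(-42)) + W/W)) = 5/(-3 + (-1/42/(2*W) + 1)) = 5/(-3 + ((1/(2*W))*(-1/42) + 1)) = 5/(-3 + (-1/(84*W) + 1)) = 5/(-3 + (1 - 1/(84*W))) = 5/(-2 - 1/(84*W)))
D(-71) - 43536 = -420*(-71)/(1 + 168*(-71)) - 43536 = -420*(-71)/(1 - 11928) - 43536 = -420*(-71)/(-11927) - 43536 = -420*(-71)*(-1/11927) - 43536 = -29820/11927 - 43536 = -519283692/11927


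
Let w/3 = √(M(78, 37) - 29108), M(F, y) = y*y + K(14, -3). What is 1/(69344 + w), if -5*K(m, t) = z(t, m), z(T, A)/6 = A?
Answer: 346720/24044200691 - 3*I*√693895/24044200691 ≈ 1.442e-5 - 1.0393e-7*I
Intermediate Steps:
z(T, A) = 6*A
K(m, t) = -6*m/5
M(F, y) = -84/5 + y² (M(F, y) = y*y - 6/5*14 = y² - 84/5 = -84/5 + y²)
w = 3*I*√693895/5 (w = 3*√((-84/5 + 37²) - 29108) = 3*√((-84/5 + 1369) - 29108) = 3*√(6761/5 - 29108) = 3*√(-138779/5) = 3*(I*√693895/5) = 3*I*√693895/5 ≈ 499.8*I)
1/(69344 + w) = 1/(69344 + 3*I*√693895/5)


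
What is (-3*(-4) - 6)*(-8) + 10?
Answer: -38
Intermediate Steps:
(-3*(-4) - 6)*(-8) + 10 = (12 - 6)*(-8) + 10 = 6*(-8) + 10 = -48 + 10 = -38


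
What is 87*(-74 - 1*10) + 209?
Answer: -7099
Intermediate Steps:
87*(-74 - 1*10) + 209 = 87*(-74 - 10) + 209 = 87*(-84) + 209 = -7308 + 209 = -7099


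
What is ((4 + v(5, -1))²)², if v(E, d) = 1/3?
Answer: 28561/81 ≈ 352.60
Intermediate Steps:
v(E, d) = ⅓
((4 + v(5, -1))²)² = ((4 + ⅓)²)² = ((13/3)²)² = (169/9)² = 28561/81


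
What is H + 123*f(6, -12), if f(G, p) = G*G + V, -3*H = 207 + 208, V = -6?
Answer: 10655/3 ≈ 3551.7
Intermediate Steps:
H = -415/3 (H = -(207 + 208)/3 = -⅓*415 = -415/3 ≈ -138.33)
f(G, p) = -6 + G² (f(G, p) = G*G - 6 = G² - 6 = -6 + G²)
H + 123*f(6, -12) = -415/3 + 123*(-6 + 6²) = -415/3 + 123*(-6 + 36) = -415/3 + 123*30 = -415/3 + 3690 = 10655/3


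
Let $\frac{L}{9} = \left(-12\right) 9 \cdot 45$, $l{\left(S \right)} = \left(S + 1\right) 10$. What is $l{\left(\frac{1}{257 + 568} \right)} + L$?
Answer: $- \frac{7215448}{165} \approx -43730.0$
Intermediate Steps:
$l{\left(S \right)} = 10 + 10 S$ ($l{\left(S \right)} = \left(1 + S\right) 10 = 10 + 10 S$)
$L = -43740$ ($L = 9 \left(-12\right) 9 \cdot 45 = 9 \left(\left(-108\right) 45\right) = 9 \left(-4860\right) = -43740$)
$l{\left(\frac{1}{257 + 568} \right)} + L = \left(10 + \frac{10}{257 + 568}\right) - 43740 = \left(10 + \frac{10}{825}\right) - 43740 = \left(10 + 10 \cdot \frac{1}{825}\right) - 43740 = \left(10 + \frac{2}{165}\right) - 43740 = \frac{1652}{165} - 43740 = - \frac{7215448}{165}$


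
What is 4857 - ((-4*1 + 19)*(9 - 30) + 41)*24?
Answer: 11433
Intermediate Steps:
4857 - ((-4*1 + 19)*(9 - 30) + 41)*24 = 4857 - ((-4 + 19)*(-21) + 41)*24 = 4857 - (15*(-21) + 41)*24 = 4857 - (-315 + 41)*24 = 4857 - (-274)*24 = 4857 - 1*(-6576) = 4857 + 6576 = 11433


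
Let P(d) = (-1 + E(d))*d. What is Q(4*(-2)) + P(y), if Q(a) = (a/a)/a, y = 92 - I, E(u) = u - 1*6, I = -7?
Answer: 72863/8 ≈ 9107.9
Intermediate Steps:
E(u) = -6 + u (E(u) = u - 6 = -6 + u)
y = 99 (y = 92 - 1*(-7) = 92 + 7 = 99)
P(d) = d*(-7 + d) (P(d) = (-1 + (-6 + d))*d = (-7 + d)*d = d*(-7 + d))
Q(a) = 1/a
Q(4*(-2)) + P(y) = 1/(4*(-2)) + 99*(-7 + 99) = 1/(-8) + 99*92 = -⅛ + 9108 = 72863/8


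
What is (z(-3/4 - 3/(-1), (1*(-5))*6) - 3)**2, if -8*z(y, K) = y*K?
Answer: 7569/256 ≈ 29.566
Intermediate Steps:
z(y, K) = -K*y/8 (z(y, K) = -y*K/8 = -K*y/8)
(z(-3/4 - 3/(-1), (1*(-5))*6) - 3)**2 = (-(1*(-5))*6*(-3/4 - 3/(-1))/8 - 3)**2 = (-(-5*6)*(-3*1/4 - 3*(-1))/8 - 3)**2 = (-1/8*(-30)*(-3/4 + 3) - 3)**2 = (-1/8*(-30)*9/4 - 3)**2 = (135/16 - 3)**2 = (87/16)**2 = 7569/256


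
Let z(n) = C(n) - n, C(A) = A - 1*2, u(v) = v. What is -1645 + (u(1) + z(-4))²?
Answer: -1644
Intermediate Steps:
C(A) = -2 + A (C(A) = A - 2 = -2 + A)
z(n) = -2 (z(n) = (-2 + n) - n = -2)
-1645 + (u(1) + z(-4))² = -1645 + (1 - 2)² = -1645 + (-1)² = -1645 + 1 = -1644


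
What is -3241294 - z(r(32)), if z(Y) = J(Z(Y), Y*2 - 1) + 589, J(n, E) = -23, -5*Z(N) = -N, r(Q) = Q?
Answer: -3241860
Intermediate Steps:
Z(N) = N/5 (Z(N) = -(-1)*N/5 = N/5)
z(Y) = 566 (z(Y) = -23 + 589 = 566)
-3241294 - z(r(32)) = -3241294 - 1*566 = -3241294 - 566 = -3241860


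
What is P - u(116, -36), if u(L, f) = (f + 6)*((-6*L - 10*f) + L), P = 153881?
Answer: 147281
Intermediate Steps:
u(L, f) = (6 + f)*(-10*f - 5*L) (u(L, f) = (6 + f)*((-10*f - 6*L) + L) = (6 + f)*(-10*f - 5*L))
P - u(116, -36) = 153881 - (-60*(-36) - 30*116 - 10*(-36)² - 5*116*(-36)) = 153881 - (2160 - 3480 - 10*1296 + 20880) = 153881 - (2160 - 3480 - 12960 + 20880) = 153881 - 1*6600 = 153881 - 6600 = 147281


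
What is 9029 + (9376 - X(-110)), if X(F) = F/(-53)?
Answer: 975355/53 ≈ 18403.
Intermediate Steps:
X(F) = -F/53 (X(F) = F*(-1/53) = -F/53)
9029 + (9376 - X(-110)) = 9029 + (9376 - (-1)*(-110)/53) = 9029 + (9376 - 1*110/53) = 9029 + (9376 - 110/53) = 9029 + 496818/53 = 975355/53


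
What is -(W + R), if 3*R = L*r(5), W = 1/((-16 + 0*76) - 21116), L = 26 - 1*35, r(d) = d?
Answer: 316981/21132 ≈ 15.000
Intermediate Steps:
L = -9 (L = 26 - 35 = -9)
W = -1/21132 (W = 1/((-16 + 0) - 21116) = 1/(-16 - 21116) = 1/(-21132) = -1/21132 ≈ -4.7322e-5)
R = -15 (R = (-9*5)/3 = (⅓)*(-45) = -15)
-(W + R) = -(-1/21132 - 15) = -1*(-316981/21132) = 316981/21132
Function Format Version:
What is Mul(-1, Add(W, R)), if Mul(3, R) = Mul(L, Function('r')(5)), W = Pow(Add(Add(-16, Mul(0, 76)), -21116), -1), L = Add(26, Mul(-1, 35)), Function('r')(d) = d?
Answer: Rational(316981, 21132) ≈ 15.000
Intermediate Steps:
L = -9 (L = Add(26, -35) = -9)
W = Rational(-1, 21132) (W = Pow(Add(Add(-16, 0), -21116), -1) = Pow(Add(-16, -21116), -1) = Pow(-21132, -1) = Rational(-1, 21132) ≈ -4.7322e-5)
R = -15 (R = Mul(Rational(1, 3), Mul(-9, 5)) = Mul(Rational(1, 3), -45) = -15)
Mul(-1, Add(W, R)) = Mul(-1, Add(Rational(-1, 21132), -15)) = Mul(-1, Rational(-316981, 21132)) = Rational(316981, 21132)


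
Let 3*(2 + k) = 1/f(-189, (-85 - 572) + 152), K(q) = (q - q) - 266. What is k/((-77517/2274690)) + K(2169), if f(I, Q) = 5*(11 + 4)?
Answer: -21927616/105705 ≈ -207.44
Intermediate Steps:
K(q) = -266 (K(q) = 0 - 266 = -266)
f(I, Q) = 75 (f(I, Q) = 5*15 = 75)
k = -449/225 (k = -2 + (⅓)/75 = -2 + (⅓)*(1/75) = -2 + 1/225 = -449/225 ≈ -1.9956)
k/((-77517/2274690)) + K(2169) = -449/(225*((-77517/2274690))) - 266 = -449/(225*((-77517*1/2274690))) - 266 = -449/(225*(-2349/68930)) - 266 = -449/225*(-68930/2349) - 266 = 6189914/105705 - 266 = -21927616/105705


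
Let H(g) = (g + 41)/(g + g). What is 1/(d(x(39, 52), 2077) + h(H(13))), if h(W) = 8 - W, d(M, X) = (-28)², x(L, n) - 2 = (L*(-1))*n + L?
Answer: 13/10269 ≈ 0.0012659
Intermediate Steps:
x(L, n) = 2 + L - L*n (x(L, n) = 2 + ((L*(-1))*n + L) = 2 + ((-L)*n + L) = 2 + (-L*n + L) = 2 + (L - L*n) = 2 + L - L*n)
H(g) = (41 + g)/(2*g) (H(g) = (41 + g)/((2*g)) = (41 + g)*(1/(2*g)) = (41 + g)/(2*g))
d(M, X) = 784
1/(d(x(39, 52), 2077) + h(H(13))) = 1/(784 + (8 - (41 + 13)/(2*13))) = 1/(784 + (8 - 54/(2*13))) = 1/(784 + (8 - 1*27/13)) = 1/(784 + (8 - 27/13)) = 1/(784 + 77/13) = 1/(10269/13) = 13/10269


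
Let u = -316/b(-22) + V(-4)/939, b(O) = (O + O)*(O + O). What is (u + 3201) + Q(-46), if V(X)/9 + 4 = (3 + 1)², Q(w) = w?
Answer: 477949957/151492 ≈ 3155.0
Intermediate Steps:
V(X) = 108 (V(X) = -36 + 9*(3 + 1)² = -36 + 9*4² = -36 + 9*16 = -36 + 144 = 108)
b(O) = 4*O² (b(O) = (2*O)*(2*O) = 4*O²)
u = -7303/151492 (u = -316/(4*(-22)²) + 108/939 = -316/(4*484) + 108*(1/939) = -316/1936 + 36/313 = -316*1/1936 + 36/313 = -79/484 + 36/313 = -7303/151492 ≈ -0.048207)
(u + 3201) + Q(-46) = (-7303/151492 + 3201) - 46 = 484918589/151492 - 46 = 477949957/151492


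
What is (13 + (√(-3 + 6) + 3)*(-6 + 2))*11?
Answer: 11 - 44*√3 ≈ -65.210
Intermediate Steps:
(13 + (√(-3 + 6) + 3)*(-6 + 2))*11 = (13 + (√3 + 3)*(-4))*11 = (13 + (3 + √3)*(-4))*11 = (13 + (-12 - 4*√3))*11 = (1 - 4*√3)*11 = 11 - 44*√3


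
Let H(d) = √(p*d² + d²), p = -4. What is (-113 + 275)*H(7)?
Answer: 1134*I*√3 ≈ 1964.1*I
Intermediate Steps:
H(d) = √3*√(-d²) (H(d) = √(-4*d² + d²) = √(-3*d²) = √3*√(-d²))
(-113 + 275)*H(7) = (-113 + 275)*(√3*√(-1*7²)) = 162*(√3*√(-1*49)) = 162*(√3*√(-49)) = 162*(√3*(7*I)) = 162*(7*I*√3) = 1134*I*√3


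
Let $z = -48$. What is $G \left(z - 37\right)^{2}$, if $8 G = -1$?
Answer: $- \frac{7225}{8} \approx -903.13$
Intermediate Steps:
$G = - \frac{1}{8}$ ($G = \frac{1}{8} \left(-1\right) = - \frac{1}{8} \approx -0.125$)
$G \left(z - 37\right)^{2} = - \frac{\left(-48 - 37\right)^{2}}{8} = - \frac{\left(-85\right)^{2}}{8} = \left(- \frac{1}{8}\right) 7225 = - \frac{7225}{8}$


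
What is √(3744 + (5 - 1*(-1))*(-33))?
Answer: 3*√394 ≈ 59.548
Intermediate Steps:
√(3744 + (5 - 1*(-1))*(-33)) = √(3744 + (5 + 1)*(-33)) = √(3744 + 6*(-33)) = √(3744 - 198) = √3546 = 3*√394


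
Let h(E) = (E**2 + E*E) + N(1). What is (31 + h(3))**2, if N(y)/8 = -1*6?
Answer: 1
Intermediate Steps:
N(y) = -48 (N(y) = 8*(-1*6) = 8*(-6) = -48)
h(E) = -48 + 2*E**2 (h(E) = (E**2 + E*E) - 48 = (E**2 + E**2) - 48 = 2*E**2 - 48 = -48 + 2*E**2)
(31 + h(3))**2 = (31 + (-48 + 2*3**2))**2 = (31 + (-48 + 2*9))**2 = (31 + (-48 + 18))**2 = (31 - 30)**2 = 1**2 = 1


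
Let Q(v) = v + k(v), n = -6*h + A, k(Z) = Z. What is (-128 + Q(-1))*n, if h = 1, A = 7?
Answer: -130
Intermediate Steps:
n = 1 (n = -6*1 + 7 = -6 + 7 = 1)
Q(v) = 2*v (Q(v) = v + v = 2*v)
(-128 + Q(-1))*n = (-128 + 2*(-1))*1 = (-128 - 2)*1 = -130*1 = -130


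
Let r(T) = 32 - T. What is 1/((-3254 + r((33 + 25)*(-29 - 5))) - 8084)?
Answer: -1/9334 ≈ -0.00010714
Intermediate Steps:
1/((-3254 + r((33 + 25)*(-29 - 5))) - 8084) = 1/((-3254 + (32 - (33 + 25)*(-29 - 5))) - 8084) = 1/((-3254 + (32 - 58*(-34))) - 8084) = 1/((-3254 + (32 - 1*(-1972))) - 8084) = 1/((-3254 + (32 + 1972)) - 8084) = 1/((-3254 + 2004) - 8084) = 1/(-1250 - 8084) = 1/(-9334) = -1/9334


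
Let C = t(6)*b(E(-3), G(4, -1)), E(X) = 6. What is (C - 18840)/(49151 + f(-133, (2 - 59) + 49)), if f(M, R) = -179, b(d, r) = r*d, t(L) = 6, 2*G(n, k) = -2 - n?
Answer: -1579/4081 ≈ -0.38692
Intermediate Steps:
G(n, k) = -1 - n/2 (G(n, k) = (-2 - n)/2 = -1 - n/2)
b(d, r) = d*r
C = -108 (C = 6*(6*(-1 - ½*4)) = 6*(6*(-1 - 2)) = 6*(6*(-3)) = 6*(-18) = -108)
(C - 18840)/(49151 + f(-133, (2 - 59) + 49)) = (-108 - 18840)/(49151 - 179) = -18948/48972 = -18948*1/48972 = -1579/4081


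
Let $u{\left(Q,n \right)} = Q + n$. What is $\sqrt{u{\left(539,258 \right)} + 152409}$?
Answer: $\sqrt{153206} \approx 391.42$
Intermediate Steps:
$\sqrt{u{\left(539,258 \right)} + 152409} = \sqrt{\left(539 + 258\right) + 152409} = \sqrt{797 + 152409} = \sqrt{153206}$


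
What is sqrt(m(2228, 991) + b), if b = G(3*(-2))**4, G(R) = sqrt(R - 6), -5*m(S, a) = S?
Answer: 2*I*sqrt(1885)/5 ≈ 17.367*I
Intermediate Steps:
m(S, a) = -S/5
G(R) = sqrt(-6 + R)
b = 144 (b = (sqrt(-6 + 3*(-2)))**4 = (sqrt(-6 - 6))**4 = (sqrt(-12))**4 = (2*I*sqrt(3))**4 = 144)
sqrt(m(2228, 991) + b) = sqrt(-1/5*2228 + 144) = sqrt(-2228/5 + 144) = sqrt(-1508/5) = 2*I*sqrt(1885)/5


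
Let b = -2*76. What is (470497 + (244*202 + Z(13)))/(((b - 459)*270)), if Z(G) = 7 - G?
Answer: -39983/12690 ≈ -3.1507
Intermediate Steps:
b = -152
(470497 + (244*202 + Z(13)))/(((b - 459)*270)) = (470497 + (244*202 + (7 - 1*13)))/(((-152 - 459)*270)) = (470497 + (49288 + (7 - 13)))/((-611*270)) = (470497 + (49288 - 6))/(-164970) = (470497 + 49282)*(-1/164970) = 519779*(-1/164970) = -39983/12690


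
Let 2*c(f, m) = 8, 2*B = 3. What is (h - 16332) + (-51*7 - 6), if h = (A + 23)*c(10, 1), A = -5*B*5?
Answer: -16753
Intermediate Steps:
B = 3/2 (B = (½)*3 = 3/2 ≈ 1.5000)
c(f, m) = 4 (c(f, m) = (½)*8 = 4)
A = -75/2 (A = -5*3/2*5 = -15/2*5 = -75/2 ≈ -37.500)
h = -58 (h = (-75/2 + 23)*4 = -29/2*4 = -58)
(h - 16332) + (-51*7 - 6) = (-58 - 16332) + (-51*7 - 6) = -16390 + (-357 - 6) = -16390 - 363 = -16753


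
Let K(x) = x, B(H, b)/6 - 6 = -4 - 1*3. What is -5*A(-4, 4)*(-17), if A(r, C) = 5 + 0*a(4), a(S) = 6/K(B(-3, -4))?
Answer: 425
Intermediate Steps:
B(H, b) = -6 (B(H, b) = 36 + 6*(-4 - 1*3) = 36 + 6*(-4 - 3) = 36 + 6*(-7) = 36 - 42 = -6)
a(S) = -1 (a(S) = 6/(-6) = 6*(-⅙) = -1)
A(r, C) = 5 (A(r, C) = 5 + 0*(-1) = 5 + 0 = 5)
-5*A(-4, 4)*(-17) = -5*5*(-17) = -25*(-17) = 425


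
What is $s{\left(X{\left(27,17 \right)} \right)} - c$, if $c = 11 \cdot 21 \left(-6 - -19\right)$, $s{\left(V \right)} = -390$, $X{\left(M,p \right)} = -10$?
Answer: $-3393$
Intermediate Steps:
$c = 3003$ ($c = 231 \left(-6 + 19\right) = 231 \cdot 13 = 3003$)
$s{\left(X{\left(27,17 \right)} \right)} - c = -390 - 3003 = -3393$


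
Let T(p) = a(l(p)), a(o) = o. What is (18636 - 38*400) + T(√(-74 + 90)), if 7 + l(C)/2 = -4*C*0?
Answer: 3422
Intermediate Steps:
l(C) = -14 (l(C) = -14 + 2*(-4*C*0) = -14 + 2*0 = -14 + 0 = -14)
T(p) = -14
(18636 - 38*400) + T(√(-74 + 90)) = (18636 - 38*400) - 14 = (18636 - 15200) - 14 = 3436 - 14 = 3422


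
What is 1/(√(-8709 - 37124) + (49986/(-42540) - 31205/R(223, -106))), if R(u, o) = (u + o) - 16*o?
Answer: -3038051625346010/7628832382071541509 - 165229686388900*I*√45833/7628832382071541509 ≈ -0.00039823 - 0.0046368*I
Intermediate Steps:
R(u, o) = u - 15*o (R(u, o) = (o + u) - 16*o = u - 15*o)
1/(√(-8709 - 37124) + (49986/(-42540) - 31205/R(223, -106))) = 1/(√(-8709 - 37124) + (49986/(-42540) - 31205/(223 - 15*(-106)))) = 1/(√(-45833) + (49986*(-1/42540) - 31205/(223 + 1590))) = 1/(I*√45833 + (-8331/7090 - 31205/1813)) = 1/(I*√45833 - 236347553/12854170) = 1/(-236347553/12854170 + I*√45833)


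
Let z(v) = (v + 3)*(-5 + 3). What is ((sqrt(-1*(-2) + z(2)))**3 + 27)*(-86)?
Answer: -2322 + 1376*I*sqrt(2) ≈ -2322.0 + 1946.0*I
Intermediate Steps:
z(v) = -6 - 2*v (z(v) = (3 + v)*(-2) = -6 - 2*v)
((sqrt(-1*(-2) + z(2)))**3 + 27)*(-86) = ((sqrt(-1*(-2) + (-6 - 2*2)))**3 + 27)*(-86) = ((sqrt(2 + (-6 - 4)))**3 + 27)*(-86) = ((sqrt(2 - 10))**3 + 27)*(-86) = ((sqrt(-8))**3 + 27)*(-86) = ((2*I*sqrt(2))**3 + 27)*(-86) = (-16*I*sqrt(2) + 27)*(-86) = (27 - 16*I*sqrt(2))*(-86) = -2322 + 1376*I*sqrt(2)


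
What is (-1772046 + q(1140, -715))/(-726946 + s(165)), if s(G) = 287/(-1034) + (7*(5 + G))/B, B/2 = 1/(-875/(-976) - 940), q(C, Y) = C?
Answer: 893585000352/648760418563 ≈ 1.3774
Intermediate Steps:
B = -1952/916565 (B = 2/(-875/(-976) - 940) = 2/(-875*(-1/976) - 940) = 2/(875/976 - 940) = 2/(-916565/976) = 2*(-976/916565) = -1952/916565 ≈ -0.0021297)
s(G) = -16585523787/1009184 - 6415955*G/1952 (s(G) = 287/(-1034) + (7*(5 + G))/(-1952/916565) = 287*(-1/1034) + (35 + 7*G)*(-916565/1952) = -287/1034 + (-32079775/1952 - 6415955*G/1952) = -16585523787/1009184 - 6415955*G/1952)
(-1772046 + q(1140, -715))/(-726946 + s(165)) = (-1772046 + 1140)/(-726946 + (-16585523787/1009184 - 6415955/1952*165)) = -1770906/(-726946 + (-16585523787/1009184 - 1058632575/1952)) = -1770906/(-726946 - 281949282531/504592) = -1770906/(-648760418563/504592) = -1770906*(-504592/648760418563) = 893585000352/648760418563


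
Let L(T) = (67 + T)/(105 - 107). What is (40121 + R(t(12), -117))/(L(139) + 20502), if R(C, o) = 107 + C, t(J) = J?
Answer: 40240/20399 ≈ 1.9726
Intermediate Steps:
L(T) = -67/2 - T/2 (L(T) = (67 + T)/(-2) = (67 + T)*(-1/2) = -67/2 - T/2)
(40121 + R(t(12), -117))/(L(139) + 20502) = (40121 + (107 + 12))/((-67/2 - 1/2*139) + 20502) = (40121 + 119)/((-67/2 - 139/2) + 20502) = 40240/(-103 + 20502) = 40240/20399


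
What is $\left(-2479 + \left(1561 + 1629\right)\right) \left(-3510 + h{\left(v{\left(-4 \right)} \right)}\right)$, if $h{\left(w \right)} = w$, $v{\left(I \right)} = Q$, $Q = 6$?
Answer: $-2491344$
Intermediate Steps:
$v{\left(I \right)} = 6$
$\left(-2479 + \left(1561 + 1629\right)\right) \left(-3510 + h{\left(v{\left(-4 \right)} \right)}\right) = \left(-2479 + \left(1561 + 1629\right)\right) \left(-3510 + 6\right) = \left(-2479 + 3190\right) \left(-3504\right) = 711 \left(-3504\right) = -2491344$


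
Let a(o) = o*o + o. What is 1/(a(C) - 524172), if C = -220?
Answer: -1/475992 ≈ -2.1009e-6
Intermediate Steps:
a(o) = o + o² (a(o) = o² + o = o + o²)
1/(a(C) - 524172) = 1/(-220*(1 - 220) - 524172) = 1/(-220*(-219) - 524172) = 1/(48180 - 524172) = 1/(-475992) = -1/475992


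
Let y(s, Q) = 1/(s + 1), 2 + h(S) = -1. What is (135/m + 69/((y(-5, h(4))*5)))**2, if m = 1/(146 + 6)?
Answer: 10470200976/25 ≈ 4.1881e+8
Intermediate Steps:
h(S) = -3 (h(S) = -2 - 1 = -3)
y(s, Q) = 1/(1 + s)
m = 1/152 ≈ 0.0065789
(135/m + 69/((y(-5, h(4))*5)))**2 = (135/(1/152) + 69/((5/(1 - 5))))**2 = (135*152 + 69/((5/(-4))))**2 = (20520 + 69/((-1/4*5)))**2 = (20520 + 69/(-5/4))**2 = (20520 + 69*(-4/5))**2 = (20520 - 276/5)**2 = (102324/5)**2 = 10470200976/25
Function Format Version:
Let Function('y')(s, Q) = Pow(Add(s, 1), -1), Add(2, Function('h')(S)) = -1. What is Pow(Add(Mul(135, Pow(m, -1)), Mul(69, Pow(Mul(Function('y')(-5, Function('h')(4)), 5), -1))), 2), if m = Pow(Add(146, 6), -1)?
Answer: Rational(10470200976, 25) ≈ 4.1881e+8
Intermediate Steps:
Function('h')(S) = -3 (Function('h')(S) = Add(-2, -1) = -3)
Function('y')(s, Q) = Pow(Add(1, s), -1)
m = Rational(1, 152) (m = Pow(152, -1) = Rational(1, 152) ≈ 0.0065789)
Pow(Add(Mul(135, Pow(m, -1)), Mul(69, Pow(Mul(Function('y')(-5, Function('h')(4)), 5), -1))), 2) = Pow(Add(Mul(135, Pow(Rational(1, 152), -1)), Mul(69, Pow(Mul(Pow(Add(1, -5), -1), 5), -1))), 2) = Pow(Add(Mul(135, 152), Mul(69, Pow(Mul(Pow(-4, -1), 5), -1))), 2) = Pow(Add(20520, Mul(69, Pow(Mul(Rational(-1, 4), 5), -1))), 2) = Pow(Add(20520, Mul(69, Pow(Rational(-5, 4), -1))), 2) = Pow(Add(20520, Mul(69, Rational(-4, 5))), 2) = Pow(Add(20520, Rational(-276, 5)), 2) = Pow(Rational(102324, 5), 2) = Rational(10470200976, 25)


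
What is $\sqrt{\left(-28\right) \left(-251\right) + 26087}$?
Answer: $\sqrt{33115} \approx 181.98$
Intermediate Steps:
$\sqrt{\left(-28\right) \left(-251\right) + 26087} = \sqrt{7028 + 26087} = \sqrt{33115}$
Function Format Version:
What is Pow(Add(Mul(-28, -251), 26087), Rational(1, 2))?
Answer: Pow(33115, Rational(1, 2)) ≈ 181.98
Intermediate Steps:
Pow(Add(Mul(-28, -251), 26087), Rational(1, 2)) = Pow(Add(7028, 26087), Rational(1, 2)) = Pow(33115, Rational(1, 2))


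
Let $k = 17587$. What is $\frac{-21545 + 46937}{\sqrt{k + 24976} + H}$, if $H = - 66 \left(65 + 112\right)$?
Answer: $- \frac{296629344}{136426561} - \frac{25392 \sqrt{42563}}{136426561} \approx -2.2127$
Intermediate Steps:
$H = -11682$ ($H = \left(-66\right) 177 = -11682$)
$\frac{-21545 + 46937}{\sqrt{k + 24976} + H} = \frac{-21545 + 46937}{\sqrt{17587 + 24976} - 11682} = \frac{25392}{\sqrt{42563} - 11682} = \frac{25392}{-11682 + \sqrt{42563}}$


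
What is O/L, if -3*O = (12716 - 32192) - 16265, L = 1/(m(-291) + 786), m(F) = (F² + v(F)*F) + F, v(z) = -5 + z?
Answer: 2040954064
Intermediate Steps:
m(F) = F + F² + F*(-5 + F) (m(F) = (F² + (-5 + F)*F) + F = (F² + F*(-5 + F)) + F = F + F² + F*(-5 + F))
L = 1/171312 (L = 1/(2*(-291)*(-2 - 291) + 786) = 1/(2*(-291)*(-293) + 786) = 1/(170526 + 786) = 1/171312 ≈ 5.8373e-6)
O = 35741/3 (O = -((12716 - 32192) - 16265)/3 = -(-19476 - 16265)/3 = -⅓*(-35741) = 35741/3 ≈ 11914.)
O/L = 35741/(3*(1/171312)) = (35741/3)*171312 = 2040954064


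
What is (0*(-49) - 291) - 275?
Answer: -566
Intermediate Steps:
(0*(-49) - 291) - 275 = (0 - 291) - 275 = -291 - 275 = -566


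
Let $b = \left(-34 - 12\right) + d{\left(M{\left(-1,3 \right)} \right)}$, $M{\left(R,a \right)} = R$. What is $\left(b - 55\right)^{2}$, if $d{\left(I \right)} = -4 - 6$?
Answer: $12321$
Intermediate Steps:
$d{\left(I \right)} = -10$ ($d{\left(I \right)} = -4 - 6 = -10$)
$b = -56$ ($b = \left(-34 - 12\right) - 10 = -46 - 10 = -56$)
$\left(b - 55\right)^{2} = \left(-56 - 55\right)^{2} = \left(-111\right)^{2} = 12321$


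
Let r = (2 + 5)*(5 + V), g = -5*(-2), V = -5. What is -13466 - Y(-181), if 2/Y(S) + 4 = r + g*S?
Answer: -12213661/907 ≈ -13466.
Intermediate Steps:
g = 10
r = 0 (r = (2 + 5)*(5 - 5) = 7*0 = 0)
Y(S) = 2/(-4 + 10*S) (Y(S) = 2/(-4 + (0 + 10*S)) = 2/(-4 + 10*S))
-13466 - Y(-181) = -13466 - 1/(-2 + 5*(-181)) = -13466 - 1/(-2 - 905) = -13466 - 1/(-907) = -13466 - 1*(-1/907) = -13466 + 1/907 = -12213661/907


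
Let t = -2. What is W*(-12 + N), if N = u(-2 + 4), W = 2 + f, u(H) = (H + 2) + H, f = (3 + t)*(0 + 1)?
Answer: -18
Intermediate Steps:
f = 1 (f = (3 - 2)*(0 + 1) = 1*1 = 1)
u(H) = 2 + 2*H (u(H) = (2 + H) + H = 2 + 2*H)
W = 3 (W = 2 + 1 = 3)
N = 6 (N = 2 + 2*(-2 + 4) = 2 + 2*2 = 2 + 4 = 6)
W*(-12 + N) = 3*(-12 + 6) = 3*(-6) = -18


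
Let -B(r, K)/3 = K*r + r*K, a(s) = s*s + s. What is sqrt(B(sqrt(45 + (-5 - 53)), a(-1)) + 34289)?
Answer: sqrt(34289) ≈ 185.17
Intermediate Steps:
a(s) = s + s**2 (a(s) = s**2 + s = s + s**2)
B(r, K) = -6*K*r (B(r, K) = -3*(K*r + r*K) = -3*(K*r + K*r) = -6*K*r)
sqrt(B(sqrt(45 + (-5 - 53)), a(-1)) + 34289) = sqrt(-6*(-(1 - 1))*sqrt(45 + (-5 - 53)) + 34289) = sqrt(-6*(-1*0)*sqrt(45 - 58) + 34289) = sqrt(-6*0*sqrt(-13) + 34289) = sqrt(-6*0*I*sqrt(13) + 34289) = sqrt(0 + 34289) = sqrt(34289)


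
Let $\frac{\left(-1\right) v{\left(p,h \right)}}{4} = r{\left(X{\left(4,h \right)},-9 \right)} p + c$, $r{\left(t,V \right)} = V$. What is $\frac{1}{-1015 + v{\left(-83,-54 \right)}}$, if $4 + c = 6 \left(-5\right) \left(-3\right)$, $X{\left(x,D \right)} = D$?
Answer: $- \frac{1}{4347} \approx -0.00023004$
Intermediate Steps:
$c = 86$ ($c = -4 + 6 \left(-5\right) \left(-3\right) = -4 - -90 = -4 + 90 = 86$)
$v{\left(p,h \right)} = -344 + 36 p$ ($v{\left(p,h \right)} = - 4 \left(- 9 p + 86\right) = - 4 \left(86 - 9 p\right) = -344 + 36 p$)
$\frac{1}{-1015 + v{\left(-83,-54 \right)}} = \frac{1}{-1015 + \left(-344 + 36 \left(-83\right)\right)} = \frac{1}{-1015 - 3332} = \frac{1}{-4347} = - \frac{1}{4347}$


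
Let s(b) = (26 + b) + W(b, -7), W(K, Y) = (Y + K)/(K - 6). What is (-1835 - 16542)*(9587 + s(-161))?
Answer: -29010887804/167 ≈ -1.7372e+8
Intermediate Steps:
W(K, Y) = (K + Y)/(-6 + K)
s(b) = 26 + b + (-7 + b)/(-6 + b) (s(b) = (26 + b) + (b - 7)/(-6 + b) = (26 + b) + (-7 + b)/(-6 + b) = 26 + b + (-7 + b)/(-6 + b))
(-1835 - 16542)*(9587 + s(-161)) = (-1835 - 16542)*(9587 + (-163 + (-161)**2 + 21*(-161))/(-6 - 161)) = -18377*(9587 + (-163 + 25921 - 3381)/(-167)) = -18377*(9587 - 1/167*22377) = -18377*(9587 - 22377/167) = -18377*1578652/167 = -29010887804/167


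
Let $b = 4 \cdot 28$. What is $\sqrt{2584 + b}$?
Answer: $2 \sqrt{674} \approx 51.923$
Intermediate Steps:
$b = 112$
$\sqrt{2584 + b} = \sqrt{2584 + 112} = \sqrt{2696} = 2 \sqrt{674}$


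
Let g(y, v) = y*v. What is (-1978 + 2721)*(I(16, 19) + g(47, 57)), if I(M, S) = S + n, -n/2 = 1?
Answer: 2003128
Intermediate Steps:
n = -2 (n = -2*1 = -2)
g(y, v) = v*y
I(M, S) = -2 + S (I(M, S) = S - 2 = -2 + S)
(-1978 + 2721)*(I(16, 19) + g(47, 57)) = (-1978 + 2721)*((-2 + 19) + 57*47) = 743*(17 + 2679) = 743*2696 = 2003128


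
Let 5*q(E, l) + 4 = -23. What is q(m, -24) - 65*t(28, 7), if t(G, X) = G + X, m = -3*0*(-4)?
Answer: -11402/5 ≈ -2280.4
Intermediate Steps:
m = 0 (m = 0*(-4) = 0)
q(E, l) = -27/5 (q(E, l) = -⅘ + (⅕)*(-23) = -⅘ - 23/5 = -27/5)
q(m, -24) - 65*t(28, 7) = -27/5 - 65*(28 + 7) = -27/5 - 65*35 = -27/5 - 2275 = -11402/5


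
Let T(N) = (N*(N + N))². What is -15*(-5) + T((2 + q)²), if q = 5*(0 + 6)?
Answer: 4398046511179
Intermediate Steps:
q = 30 (q = 5*6 = 30)
T(N) = 4*N⁴ (T(N) = (N*(2*N))² = (2*N²)² = 4*N⁴)
-15*(-5) + T((2 + q)²) = -15*(-5) + 4*((2 + 30)²)⁴ = 75 + 4*(32²)⁴ = 75 + 4*1024⁴ = 75 + 4*1099511627776 = 75 + 4398046511104 = 4398046511179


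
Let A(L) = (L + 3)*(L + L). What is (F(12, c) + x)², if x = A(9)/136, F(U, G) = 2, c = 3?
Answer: 3721/289 ≈ 12.875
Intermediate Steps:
A(L) = 2*L*(3 + L) (A(L) = (3 + L)*(2*L) = 2*L*(3 + L))
x = 27/17 (x = (2*9*(3 + 9))/136 = (2*9*12)*(1/136) = 216*(1/136) = 27/17 ≈ 1.5882)
(F(12, c) + x)² = (2 + 27/17)² = (61/17)² = 3721/289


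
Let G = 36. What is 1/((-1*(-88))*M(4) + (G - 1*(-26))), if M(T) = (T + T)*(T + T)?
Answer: 1/5694 ≈ 0.00017562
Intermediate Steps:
M(T) = 4*T² (M(T) = (2*T)*(2*T) = 4*T²)
1/((-1*(-88))*M(4) + (G - 1*(-26))) = 1/((-1*(-88))*(4*4²) + (36 - 1*(-26))) = 1/(88*(4*16) + (36 + 26)) = 1/(88*64 + 62) = 1/(5632 + 62) = 1/5694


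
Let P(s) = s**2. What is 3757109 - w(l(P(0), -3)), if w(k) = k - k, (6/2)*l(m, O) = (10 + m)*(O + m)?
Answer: 3757109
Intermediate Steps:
l(m, O) = (10 + m)*(O + m)/3 (l(m, O) = ((10 + m)*(O + m))/3 = (10 + m)*(O + m)/3)
w(k) = 0
3757109 - w(l(P(0), -3)) = 3757109 - 1*0 = 3757109 + 0 = 3757109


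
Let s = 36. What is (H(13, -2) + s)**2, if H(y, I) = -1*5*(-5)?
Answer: 3721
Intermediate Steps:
H(y, I) = 25 (H(y, I) = -5*(-5) = 25)
(H(13, -2) + s)**2 = (25 + 36)**2 = 61**2 = 3721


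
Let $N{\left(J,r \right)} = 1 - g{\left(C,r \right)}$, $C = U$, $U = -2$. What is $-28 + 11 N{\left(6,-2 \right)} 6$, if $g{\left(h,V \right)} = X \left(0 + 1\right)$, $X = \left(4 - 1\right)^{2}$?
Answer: $-556$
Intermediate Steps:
$X = 9$ ($X = \left(4 + \left(-3 + 2\right)\right)^{2} = \left(4 - 1\right)^{2} = 3^{2} = 9$)
$C = -2$
$g{\left(h,V \right)} = 9$ ($g{\left(h,V \right)} = 9 \left(0 + 1\right) = 9 \cdot 1 = 9$)
$N{\left(J,r \right)} = -8$ ($N{\left(J,r \right)} = 1 - 9 = -8$)
$-28 + 11 N{\left(6,-2 \right)} 6 = -28 + 11 \left(\left(-8\right) 6\right) = -28 + 11 \left(-48\right) = -28 - 528 = -556$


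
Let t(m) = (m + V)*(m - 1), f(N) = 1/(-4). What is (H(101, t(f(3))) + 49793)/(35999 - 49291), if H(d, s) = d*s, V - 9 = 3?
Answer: -772953/212672 ≈ -3.6345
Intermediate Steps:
V = 12 (V = 9 + 3 = 12)
f(N) = -¼
t(m) = (-1 + m)*(12 + m) (t(m) = (m + 12)*(m - 1) = (12 + m)*(-1 + m) = (-1 + m)*(12 + m))
(H(101, t(f(3))) + 49793)/(35999 - 49291) = (101*(-12 + (-¼)² + 11*(-¼)) + 49793)/(35999 - 49291) = (101*(-12 + 1/16 - 11/4) + 49793)/(-13292) = (101*(-235/16) + 49793)*(-1/13292) = (-23735/16 + 49793)*(-1/13292) = (772953/16)*(-1/13292) = -772953/212672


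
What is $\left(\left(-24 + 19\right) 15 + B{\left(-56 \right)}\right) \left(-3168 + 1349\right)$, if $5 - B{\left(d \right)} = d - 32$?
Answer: $-32742$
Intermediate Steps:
$B{\left(d \right)} = 37 - d$ ($B{\left(d \right)} = 5 - \left(d - 32\right) = 5 - \left(-32 + d\right) = 37 - d$)
$\left(\left(-24 + 19\right) 15 + B{\left(-56 \right)}\right) \left(-3168 + 1349\right) = \left(\left(-24 + 19\right) 15 + \left(37 - -56\right)\right) \left(-3168 + 1349\right) = \left(\left(-5\right) 15 + \left(37 + 56\right)\right) \left(-1819\right) = \left(-75 + 93\right) \left(-1819\right) = 18 \left(-1819\right) = -32742$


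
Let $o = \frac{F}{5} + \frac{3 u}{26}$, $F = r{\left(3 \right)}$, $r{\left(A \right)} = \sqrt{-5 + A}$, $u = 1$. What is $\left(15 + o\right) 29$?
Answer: $\frac{11397}{26} + \frac{29 i \sqrt{2}}{5} \approx 438.35 + 8.2024 i$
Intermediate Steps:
$F = i \sqrt{2}$ ($F = \sqrt{-5 + 3} = \sqrt{-2} = i \sqrt{2} \approx 1.4142 i$)
$o = \frac{3}{26} + \frac{i \sqrt{2}}{5}$ ($o = \frac{i \sqrt{2}}{5} + \frac{3 \cdot 1}{26} = i \sqrt{2} \cdot \frac{1}{5} + 3 \cdot \frac{1}{26} = \frac{i \sqrt{2}}{5} + \frac{3}{26} = \frac{3}{26} + \frac{i \sqrt{2}}{5} \approx 0.11538 + 0.28284 i$)
$\left(15 + o\right) 29 = \left(15 + \left(\frac{3}{26} + \frac{i \sqrt{2}}{5}\right)\right) 29 = \left(\frac{393}{26} + \frac{i \sqrt{2}}{5}\right) 29 = \frac{11397}{26} + \frac{29 i \sqrt{2}}{5}$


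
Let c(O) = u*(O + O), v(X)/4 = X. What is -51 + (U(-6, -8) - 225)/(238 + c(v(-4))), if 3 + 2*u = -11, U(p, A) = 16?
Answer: -2161/42 ≈ -51.452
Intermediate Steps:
u = -7 (u = -3/2 + (½)*(-11) = -3/2 - 11/2 = -7)
v(X) = 4*X
c(O) = -14*O (c(O) = -7*(O + O) = -14*O)
-51 + (U(-6, -8) - 225)/(238 + c(v(-4))) = -51 + (16 - 225)/(238 - 56*(-4)) = -51 - 209/(238 - 14*(-16)) = -51 - 209/(238 + 224) = -51 - 209/462 = -51 - 209*1/462 = -51 - 19/42 = -2161/42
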